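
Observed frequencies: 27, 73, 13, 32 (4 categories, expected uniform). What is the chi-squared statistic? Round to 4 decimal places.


chi2 = sum((O-E)^2/E), E = total/4
total = 145, E = 145/4 = 36.25
(27 - 36.25)^2 / 36.25 = 85.5625 / 36.25 = 1369/580 ≈ 2.360345
(73 - 36.25)^2 / 36.25 = 1350.5625 / 36.25 = 21609/580 ≈ 37.256897
(13 - 36.25)^2 / 36.25 = 540.5625 / 36.25 = 8649/580 ≈ 14.912069
(32 - 36.25)^2 / 36.25 = 18.0625 / 36.25 = 289/580 ≈ 0.498276
chi2 = 7979/145 ≈ 55.027586

55.0276


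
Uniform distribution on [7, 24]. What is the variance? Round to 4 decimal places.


Var = (b-a)^2 / 12
(b-a)^2 = (24 - 7)^2 = 289
Var = 289/12 ≈ 24.083333

24.0833


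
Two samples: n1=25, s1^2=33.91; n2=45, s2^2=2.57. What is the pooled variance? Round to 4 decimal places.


sp^2 = ((n1-1)*s1^2 + (n2-1)*s2^2)/(n1+n2-2)
(n1-1)*s1^2 = 24 * 33.91 = 813.84
(n2-1)*s2^2 = 44 * 2.57 = 113.08
numerator = 813.84 + 113.08 = 926.92
n1+n2-2 = 68
sp^2 = 926.92 / 68 = 23173/1700 ≈ 13.631176

13.6312


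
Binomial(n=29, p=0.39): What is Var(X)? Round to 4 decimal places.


Var = n*p*(1-p) = 29 * 0.39 * 0.61 = 6.8991

6.8991


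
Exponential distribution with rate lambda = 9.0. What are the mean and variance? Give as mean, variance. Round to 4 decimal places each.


mean = 1/lam, var = 1/lam^2
mean = 1 / 9.0 = 1/9 ≈ 0.111111
lam^2 = 9.0^2 = 81
var = 1 / 81 = 1/81 ≈ 0.012346

0.1111, 0.0123


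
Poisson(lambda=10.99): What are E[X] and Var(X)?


E[X] = Var(X) = lambda = 10.99

10.99, 10.99


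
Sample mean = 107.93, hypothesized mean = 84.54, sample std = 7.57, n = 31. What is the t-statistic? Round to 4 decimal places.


t = (xbar - mu0) / (s/sqrt(n))
xbar - mu0 = 107.93 - 84.54 = 23.39
sqrt(31) ≈ 5.56776436
s/sqrt(n) = 7.57 / 5.56776436 ≈ 1.35961214
t = 23.39 / 1.35961214 ≈ 17.203436

17.2034


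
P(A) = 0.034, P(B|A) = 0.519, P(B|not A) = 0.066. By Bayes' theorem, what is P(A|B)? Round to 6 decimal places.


P(A|B) = P(B|A)*P(A) / P(B), P(B) = P(B|A)*P(A) + P(B|not A)*P(not A)
P(B|A)*P(A) = 0.519 * 0.034 = 0.017646
P(B|not A)*P(not A) = 0.066 * 0.966 = 0.063756
P(B) = 0.017646 + 0.063756 = 0.081402
P(A|B) = 0.017646 / 0.081402 ≈ 0.21677600

0.216776


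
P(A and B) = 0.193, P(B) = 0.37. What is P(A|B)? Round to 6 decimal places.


P(A|B) = P(A and B) / P(B) = 0.193 / 0.37 = 193/370 ≈ 0.52162162

0.521622


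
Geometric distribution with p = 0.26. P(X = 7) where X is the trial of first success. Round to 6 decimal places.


P = (1-p)^(k-1) * p
(1-p)^(k-1) = 0.74^6 ≈ 0.1642065
P = 0.1642065 * 0.26 ≈ 0.04269369

0.042694


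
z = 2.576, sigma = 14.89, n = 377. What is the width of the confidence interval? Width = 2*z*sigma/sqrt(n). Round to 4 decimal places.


width = 2*z*sigma/sqrt(n)
2*z*sigma = 2 * 2.576 * 14.89 = 76.71328
sqrt(377) ≈ 19.416488
width = 76.71328 / 19.416488 ≈ 3.950935

3.9509


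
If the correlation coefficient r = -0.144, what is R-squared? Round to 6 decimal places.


R^2 = r^2 = (-0.144)^2 = 0.020736

0.020736


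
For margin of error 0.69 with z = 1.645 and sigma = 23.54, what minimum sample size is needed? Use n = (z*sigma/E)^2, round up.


z*sigma/E = 1.645 * 23.54 / 0.69 = 387233/6900 ≈ 56.120725
(z*sigma/E)^2 ≈ 3149.535734
round up: n = 3150

3150


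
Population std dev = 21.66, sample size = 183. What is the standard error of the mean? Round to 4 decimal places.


SE = sigma / sqrt(n)
sqrt(183) ≈ 13.527749
SE = 21.66 / 13.527749 ≈ 1.601153

1.6012


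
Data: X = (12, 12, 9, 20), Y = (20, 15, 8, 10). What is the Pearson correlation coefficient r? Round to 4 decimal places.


r = sum((xi-xbar)(yi-ybar)) / sqrt(sum((xi-xbar)^2) * sum((yi-ybar)^2))
n = 4, xbar = 53/4 = 13.25, ybar = 53/4 = 13.25
Sxy = sum((xi-xbar)(yi-ybar)) = -10.25
Sxx = sum((xi-xbar)^2) = 66.75
Syy = sum((yi-ybar)^2) = 86.75
sqrt(Sxx*Syy) ≈ 76.095746
r = Sxy / sqrt(Sxx*Syy) = -10.25 / 76.095746 ≈ -0.134699

-0.1347


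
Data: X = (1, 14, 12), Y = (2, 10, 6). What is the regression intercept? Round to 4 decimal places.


a = ybar - b*xbar, where b = sum((xi-xbar)(yi-ybar)) / sum((xi-xbar)^2)
n = 3, xbar = 27/3 = 9, ybar = 18/3 = 6
Sxy = sum((xi-xbar)(yi-ybar)) = 52
Sxx = sum((xi-xbar)^2) = 98
b = Sxy / Sxx = 26/49 ≈ 0.530612
a = 6 - 0.530612 * 9 = 60/49 ≈ 1.224490

1.2245


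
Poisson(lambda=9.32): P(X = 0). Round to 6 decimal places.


P = e^(-lam) * lam^k / k!
e^(-9.32) ≈ 0.00008961391
lam^k = 9.32^0 = 1
k! = 0! = 1
P = 0.00008961391 * 1 / 1 ≈ 0.000090

0.000090


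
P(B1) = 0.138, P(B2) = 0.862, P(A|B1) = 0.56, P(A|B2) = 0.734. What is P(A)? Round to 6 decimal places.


P(A) = P(A|B1)*P(B1) + P(A|B2)*P(B2)
P(A|B1)*P(B1) = 0.56 * 0.138 = 0.07728
P(A|B2)*P(B2) = 0.734 * 0.862 = 0.632708
P(A) = 0.07728 + 0.632708 = 0.709988

0.709988


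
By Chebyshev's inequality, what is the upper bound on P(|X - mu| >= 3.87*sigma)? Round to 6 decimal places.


P <= 1/k^2
k^2 = 3.87^2 = 14.9769
1/k^2 = 1 / 14.9769 ≈ 0.06676949

0.066769


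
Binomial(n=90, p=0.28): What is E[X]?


E[X] = n*p = 90 * 0.28 = 25.2

25.2


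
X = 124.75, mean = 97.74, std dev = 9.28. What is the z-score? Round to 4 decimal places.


z = (X - mu) / sigma
X - mu = 124.75 - 97.74 = 27.01
z = 27.01 / 9.28 = 2701/928 ≈ 2.910560

2.9106


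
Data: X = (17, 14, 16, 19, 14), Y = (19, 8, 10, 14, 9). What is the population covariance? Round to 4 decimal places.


Cov = (1/n)*sum((xi-xbar)(yi-ybar))
n = 5, xbar = 80/5 = 16, ybar = 60/5 = 12
sum((xi-xbar)(yi-ybar)) = 27
Cov = 27 / 5 = 5.4

5.4000


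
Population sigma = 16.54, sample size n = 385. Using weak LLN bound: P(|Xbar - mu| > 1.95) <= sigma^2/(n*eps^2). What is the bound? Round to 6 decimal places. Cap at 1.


bound = min(1, sigma^2/(n*eps^2))
sigma^2 = 16.54^2 = 273.5716
n*eps^2 = 385 * 1.95^2 = 385 * 3.8025 = 1463.9625
sigma^2/(n*eps^2) = 273.5716 / 1463.9625 ≈ 0.18687063

0.186871


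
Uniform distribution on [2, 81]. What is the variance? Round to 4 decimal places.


Var = (b-a)^2 / 12
(b-a)^2 = (81 - 2)^2 = 6241
Var = 6241/12 ≈ 520.083333

520.0833


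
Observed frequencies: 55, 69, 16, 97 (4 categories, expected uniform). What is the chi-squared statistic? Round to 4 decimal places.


chi2 = sum((O-E)^2/E), E = total/4
total = 237, E = 237/4 = 59.25
(55 - 59.25)^2 / 59.25 = 18.0625 / 59.25 = 289/948 ≈ 0.304852
(69 - 59.25)^2 / 59.25 = 95.0625 / 59.25 = 507/316 ≈ 1.604430
(16 - 59.25)^2 / 59.25 = 1870.5625 / 59.25 = 29929/948 ≈ 31.570675
(97 - 59.25)^2 / 59.25 = 1425.0625 / 59.25 = 22801/948 ≈ 24.051688
chi2 = 4545/79 ≈ 57.531646

57.5316


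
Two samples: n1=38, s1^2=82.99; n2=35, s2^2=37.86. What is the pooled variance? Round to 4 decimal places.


sp^2 = ((n1-1)*s1^2 + (n2-1)*s2^2)/(n1+n2-2)
(n1-1)*s1^2 = 37 * 82.99 = 3070.63
(n2-1)*s2^2 = 34 * 37.86 = 1287.24
numerator = 3070.63 + 1287.24 = 4357.87
n1+n2-2 = 71
sp^2 = 4357.87 / 71 = 435787/7100 ≈ 61.378451

61.3785


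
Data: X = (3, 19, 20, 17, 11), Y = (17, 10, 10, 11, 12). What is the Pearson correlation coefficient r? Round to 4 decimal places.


r = sum((xi-xbar)(yi-ybar)) / sqrt(sum((xi-xbar)^2) * sum((yi-ybar)^2))
n = 5, xbar = 70/5 = 14, ybar = 60/5 = 12
Sxy = sum((xi-xbar)(yi-ybar)) = -80
Sxx = sum((xi-xbar)^2) = 200
Syy = sum((yi-ybar)^2) = 34
sqrt(Sxx*Syy) ≈ 82.462113
r = Sxy / sqrt(Sxx*Syy) = -80 / 82.462113 ≈ -0.970143

-0.9701


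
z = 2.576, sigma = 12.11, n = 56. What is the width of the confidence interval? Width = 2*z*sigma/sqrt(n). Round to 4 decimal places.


width = 2*z*sigma/sqrt(n)
2*z*sigma = 2 * 2.576 * 12.11 = 62.39072
sqrt(56) ≈ 7.483315
width = 62.39072 / 7.483315 ≈ 8.337311

8.3373


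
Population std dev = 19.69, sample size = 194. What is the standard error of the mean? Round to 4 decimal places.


SE = sigma / sqrt(n)
sqrt(194) ≈ 13.928388
SE = 19.69 / 13.928388 ≈ 1.413660

1.4137


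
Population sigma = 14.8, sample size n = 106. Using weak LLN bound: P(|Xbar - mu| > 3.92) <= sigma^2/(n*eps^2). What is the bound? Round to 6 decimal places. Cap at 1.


bound = min(1, sigma^2/(n*eps^2))
sigma^2 = 14.8^2 = 219.04
n*eps^2 = 106 * 3.92^2 = 106 * 15.3664 = 1628.8384
sigma^2/(n*eps^2) = 219.04 / 1628.8384 ≈ 0.13447620

0.134476


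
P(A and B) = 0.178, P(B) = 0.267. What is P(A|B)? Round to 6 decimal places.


P(A|B) = P(A and B) / P(B) = 0.178 / 0.267 = 2/3 ≈ 0.66666667

0.666667


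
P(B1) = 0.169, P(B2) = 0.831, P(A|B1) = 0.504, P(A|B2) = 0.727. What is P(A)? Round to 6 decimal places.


P(A) = P(A|B1)*P(B1) + P(A|B2)*P(B2)
P(A|B1)*P(B1) = 0.504 * 0.169 = 0.085176
P(A|B2)*P(B2) = 0.727 * 0.831 = 0.604137
P(A) = 0.085176 + 0.604137 = 0.689313

0.689313


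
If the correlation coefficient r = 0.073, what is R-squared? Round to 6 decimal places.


R^2 = r^2 = (0.073)^2 = 0.005329

0.005329


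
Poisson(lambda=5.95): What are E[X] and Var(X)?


E[X] = Var(X) = lambda = 5.95

5.95, 5.95


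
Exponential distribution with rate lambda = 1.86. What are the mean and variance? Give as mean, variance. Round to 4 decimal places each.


mean = 1/lam, var = 1/lam^2
mean = 1 / 1.86 = 50/93 ≈ 0.537634
lam^2 = 1.86^2 = 3.4596
var = 1 / 3.4596 = 2500/8649 ≈ 0.289051

0.5376, 0.2891


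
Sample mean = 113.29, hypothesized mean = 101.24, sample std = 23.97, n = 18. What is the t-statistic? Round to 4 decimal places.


t = (xbar - mu0) / (s/sqrt(n))
xbar - mu0 = 113.29 - 101.24 = 12.05
sqrt(18) ≈ 4.24264069
s/sqrt(n) = 23.97 / 4.24264069 ≈ 5.64978318
t = 12.05 / 5.64978318 ≈ 2.132825

2.1328


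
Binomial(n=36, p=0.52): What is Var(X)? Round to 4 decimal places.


Var = n*p*(1-p) = 36 * 0.52 * 0.48 = 8.9856

8.9856


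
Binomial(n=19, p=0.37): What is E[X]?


E[X] = n*p = 19 * 0.37 = 7.03

7.03


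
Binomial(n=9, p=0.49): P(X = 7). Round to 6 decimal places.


P = C(n,k) * p^k * (1-p)^(n-k)
C(9,7) = 36
p^k = 0.49^7 ≈ 0.006782231
(1-p)^(n-k) = 0.51^2 = 0.2601
P = 36 * 0.006782231 * 0.2601 ≈ 0.063506

0.063506


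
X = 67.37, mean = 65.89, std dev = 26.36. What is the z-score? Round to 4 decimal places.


z = (X - mu) / sigma
X - mu = 67.37 - 65.89 = 1.48
z = 1.48 / 26.36 = 37/659 ≈ 0.056146

0.0561


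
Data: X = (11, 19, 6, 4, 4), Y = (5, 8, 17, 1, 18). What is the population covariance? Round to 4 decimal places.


Cov = (1/n)*sum((xi-xbar)(yi-ybar))
n = 5, xbar = 44/5 = 8.8, ybar = 49/5 = 9.8
sum((xi-xbar)(yi-ybar)) = -46.2
Cov = -46.2 / 5 = -9.24

-9.2400


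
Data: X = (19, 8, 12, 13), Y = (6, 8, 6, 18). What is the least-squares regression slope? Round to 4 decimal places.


b = sum((xi-xbar)(yi-ybar)) / sum((xi-xbar)^2)
n = 4, xbar = 52/4 = 13, ybar = 38/4 = 9.5
Sxy = sum((xi-xbar)(yi-ybar)) = -10
Sxx = sum((xi-xbar)^2) = 62
b = Sxy / Sxx = -5/31 ≈ -0.161290

-0.1613


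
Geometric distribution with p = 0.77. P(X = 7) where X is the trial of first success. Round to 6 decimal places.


P = (1-p)^(k-1) * p
(1-p)^(k-1) = 0.23^6 ≈ 0.0001480359
P = 0.0001480359 * 0.77 ≈ 0.0001139876

0.000114


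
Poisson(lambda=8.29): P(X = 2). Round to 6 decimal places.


P = e^(-lam) * lam^k / k!
e^(-8.29) ≈ 0.0002510145
lam^k = 8.29^2 = 68.7241
k! = 2! = 2
P = 0.0002510145 * 68.7241 / 2 ≈ 0.008625

0.008625


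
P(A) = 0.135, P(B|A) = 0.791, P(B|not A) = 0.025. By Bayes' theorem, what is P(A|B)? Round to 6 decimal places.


P(A|B) = P(B|A)*P(A) / P(B), P(B) = P(B|A)*P(A) + P(B|not A)*P(not A)
P(B|A)*P(A) = 0.791 * 0.135 = 0.106785
P(B|not A)*P(not A) = 0.025 * 0.865 = 0.021625
P(B) = 0.106785 + 0.021625 = 0.12841
P(A|B) = 0.106785 / 0.12841 ≈ 0.83159411

0.831594


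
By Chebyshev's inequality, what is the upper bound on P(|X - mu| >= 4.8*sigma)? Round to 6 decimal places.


P <= 1/k^2
k^2 = 4.8^2 = 23.04
1/k^2 = 1 / 23.04 = 25/576 ≈ 0.04340278

0.043403


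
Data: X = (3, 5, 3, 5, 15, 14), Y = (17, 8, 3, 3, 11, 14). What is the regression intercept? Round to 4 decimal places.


a = ybar - b*xbar, where b = sum((xi-xbar)(yi-ybar)) / sum((xi-xbar)^2)
n = 6, xbar = 45/6 = 7.5, ybar = 56/6 = 28/3 ≈ 9.333333
Sxy = sum((xi-xbar)(yi-ybar)) = 56
Sxx = sum((xi-xbar)^2) = 151.5
b = Sxy / Sxx = 112/303 ≈ 0.369637
a = 9.333333 - 0.369637 * 7.5 = 1988/303 ≈ 6.561056

6.5611


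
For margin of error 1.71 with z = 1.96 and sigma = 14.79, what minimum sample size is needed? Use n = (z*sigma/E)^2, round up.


z*sigma/E = 1.96 * 14.79 / 1.71 = 24157/1425 ≈ 16.952281
(z*sigma/E)^2 ≈ 287.379821
round up: n = 288

288


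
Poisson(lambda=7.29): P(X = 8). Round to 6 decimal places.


P = e^(-lam) * lam^k / k!
e^(-7.29) ≈ 0.0006823281
lam^k = 7.29^8 ≈ 7976644.307687
k! = 8! = 40320
P = 0.0006823281 * 7976644.307687 / 40320 ≈ 0.134987

0.134987


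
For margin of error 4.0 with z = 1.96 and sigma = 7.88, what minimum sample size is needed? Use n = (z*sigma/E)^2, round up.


z*sigma/E = 1.96 * 7.88 / 4.0 = 3.8612
(z*sigma/E)^2 ≈ 14.908865
round up: n = 15

15


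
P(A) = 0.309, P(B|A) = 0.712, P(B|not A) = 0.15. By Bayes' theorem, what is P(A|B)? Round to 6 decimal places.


P(A|B) = P(B|A)*P(A) / P(B), P(B) = P(B|A)*P(A) + P(B|not A)*P(not A)
P(B|A)*P(A) = 0.712 * 0.309 = 0.220008
P(B|not A)*P(not A) = 0.15 * 0.691 = 0.10365
P(B) = 0.220008 + 0.10365 = 0.323658
P(A|B) = 0.220008 / 0.323658 ≈ 0.67975456

0.679755


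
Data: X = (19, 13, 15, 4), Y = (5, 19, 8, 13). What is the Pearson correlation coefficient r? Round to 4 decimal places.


r = sum((xi-xbar)(yi-ybar)) / sqrt(sum((xi-xbar)^2) * sum((yi-ybar)^2))
n = 4, xbar = 51/4 = 12.75, ybar = 45/4 = 11.25
Sxy = sum((xi-xbar)(yi-ybar)) = -59.75
Sxx = sum((xi-xbar)^2) = 120.75
Syy = sum((yi-ybar)^2) = 112.75
sqrt(Sxx*Syy) ≈ 116.681457
r = Sxy / sqrt(Sxx*Syy) = -59.75 / 116.681457 ≈ -0.512078

-0.5121


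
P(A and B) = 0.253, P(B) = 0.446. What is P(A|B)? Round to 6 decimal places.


P(A|B) = P(A and B) / P(B) = 0.253 / 0.446 = 253/446 ≈ 0.56726457

0.567265


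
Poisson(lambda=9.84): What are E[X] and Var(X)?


E[X] = Var(X) = lambda = 9.84

9.84, 9.84


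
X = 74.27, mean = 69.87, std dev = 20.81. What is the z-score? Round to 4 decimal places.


z = (X - mu) / sigma
X - mu = 74.27 - 69.87 = 4.4
z = 4.4 / 20.81 = 440/2081 ≈ 0.211437

0.2114


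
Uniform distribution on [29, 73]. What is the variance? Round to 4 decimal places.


Var = (b-a)^2 / 12
(b-a)^2 = (73 - 29)^2 = 1936
Var = 1936/12 ≈ 161.333333

161.3333


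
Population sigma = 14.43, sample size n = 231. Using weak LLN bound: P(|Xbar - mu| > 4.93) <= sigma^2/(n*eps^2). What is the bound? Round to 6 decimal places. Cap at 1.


bound = min(1, sigma^2/(n*eps^2))
sigma^2 = 14.43^2 = 208.2249
n*eps^2 = 231 * 4.93^2 = 231 * 24.3049 = 5614.4319
sigma^2/(n*eps^2) = 208.2249 / 5614.4319 ≈ 0.03708744

0.037087


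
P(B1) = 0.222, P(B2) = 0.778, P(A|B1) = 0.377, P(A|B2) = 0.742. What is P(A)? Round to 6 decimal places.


P(A) = P(A|B1)*P(B1) + P(A|B2)*P(B2)
P(A|B1)*P(B1) = 0.377 * 0.222 = 0.083694
P(A|B2)*P(B2) = 0.742 * 0.778 = 0.577276
P(A) = 0.083694 + 0.577276 = 0.66097

0.660970


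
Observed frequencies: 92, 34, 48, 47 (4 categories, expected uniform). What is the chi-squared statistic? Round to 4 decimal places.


chi2 = sum((O-E)^2/E), E = total/4
total = 221, E = 221/4 = 55.25
(92 - 55.25)^2 / 55.25 = 1350.5625 / 55.25 = 21609/884 ≈ 24.444570
(34 - 55.25)^2 / 55.25 = 451.5625 / 55.25 = 425/52 ≈ 8.173077
(48 - 55.25)^2 / 55.25 = 52.5625 / 55.25 = 841/884 ≈ 0.951357
(47 - 55.25)^2 / 55.25 = 68.0625 / 55.25 = 1089/884 ≈ 1.231900
chi2 = 7691/221 ≈ 34.800905

34.8009


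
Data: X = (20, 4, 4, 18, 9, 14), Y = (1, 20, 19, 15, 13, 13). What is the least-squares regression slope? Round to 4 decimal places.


b = sum((xi-xbar)(yi-ybar)) / sum((xi-xbar)^2)
n = 6, xbar = 69/6 = 11.5, ybar = 81/6 = 13.5
Sxy = sum((xi-xbar)(yi-ybar)) = -186.5
Sxx = sum((xi-xbar)^2) = 239.5
b = Sxy / Sxx = -373/479 ≈ -0.778706

-0.7787


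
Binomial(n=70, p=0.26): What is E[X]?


E[X] = n*p = 70 * 0.26 = 18.2

18.2


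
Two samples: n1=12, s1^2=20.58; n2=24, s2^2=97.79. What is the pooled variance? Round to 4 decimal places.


sp^2 = ((n1-1)*s1^2 + (n2-1)*s2^2)/(n1+n2-2)
(n1-1)*s1^2 = 11 * 20.58 = 226.38
(n2-1)*s2^2 = 23 * 97.79 = 2249.17
numerator = 226.38 + 2249.17 = 2475.55
n1+n2-2 = 34
sp^2 = 2475.55 / 34 = 49511/680 ≈ 72.810294

72.8103


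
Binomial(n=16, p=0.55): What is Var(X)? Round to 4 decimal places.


Var = n*p*(1-p) = 16 * 0.55 * 0.45 = 3.96

3.9600


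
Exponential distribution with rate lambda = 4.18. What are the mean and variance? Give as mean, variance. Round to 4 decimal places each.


mean = 1/lam, var = 1/lam^2
mean = 1 / 4.18 = 50/209 ≈ 0.239234
lam^2 = 4.18^2 = 17.4724
var = 1 / 17.4724 ≈ 0.057233

0.2392, 0.0572


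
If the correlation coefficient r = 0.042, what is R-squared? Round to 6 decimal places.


R^2 = r^2 = (0.042)^2 = 0.001764

0.001764


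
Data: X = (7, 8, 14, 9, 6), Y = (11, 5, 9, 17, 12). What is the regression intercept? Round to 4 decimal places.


a = ybar - b*xbar, where b = sum((xi-xbar)(yi-ybar)) / sum((xi-xbar)^2)
n = 5, xbar = 44/5 = 8.8, ybar = 54/5 = 10.8
Sxy = sum((xi-xbar)(yi-ybar)) = -7.2
Sxx = sum((xi-xbar)^2) = 38.8
b = Sxy / Sxx = -18/97 ≈ -0.185567
a = 10.8 - (-0.185567) * 8.8 = 1206/97 ≈ 12.432990

12.4330


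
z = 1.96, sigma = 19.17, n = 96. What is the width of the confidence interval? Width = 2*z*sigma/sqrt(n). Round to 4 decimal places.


width = 2*z*sigma/sqrt(n)
2*z*sigma = 2 * 1.96 * 19.17 = 75.1464
sqrt(96) ≈ 9.797959
width = 75.1464 / 9.797959 ≈ 7.669597

7.6696


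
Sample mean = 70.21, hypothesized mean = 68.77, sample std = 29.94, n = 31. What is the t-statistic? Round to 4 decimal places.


t = (xbar - mu0) / (s/sqrt(n))
xbar - mu0 = 70.21 - 68.77 = 1.44
sqrt(31) ≈ 5.56776436
s/sqrt(n) = 29.94 / 5.56776436 ≈ 5.37738274
t = 1.44 / 5.37738274 ≈ 0.267788

0.2678


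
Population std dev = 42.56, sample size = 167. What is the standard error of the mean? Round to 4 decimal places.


SE = sigma / sqrt(n)
sqrt(167) ≈ 12.922848
SE = 42.56 / 12.922848 ≈ 3.293392

3.2934


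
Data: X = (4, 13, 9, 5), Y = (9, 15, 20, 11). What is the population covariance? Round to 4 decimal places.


Cov = (1/n)*sum((xi-xbar)(yi-ybar))
n = 4, xbar = 31/4 = 7.75, ybar = 55/4 = 13.75
sum((xi-xbar)(yi-ybar)) = 39.75
Cov = 39.75 / 4 = 9.9375

9.9375


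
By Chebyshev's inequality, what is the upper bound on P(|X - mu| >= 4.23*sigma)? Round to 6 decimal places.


P <= 1/k^2
k^2 = 4.23^2 = 17.8929
1/k^2 = 1 / 17.8929 ≈ 0.05588809

0.055888


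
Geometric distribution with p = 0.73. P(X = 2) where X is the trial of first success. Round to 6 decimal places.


P = (1-p)^(k-1) * p
(1-p)^(k-1) = 0.27^1 = 0.27
P = 0.27 * 0.73 = 0.1971

0.197100


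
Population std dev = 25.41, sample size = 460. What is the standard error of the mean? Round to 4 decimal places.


SE = sigma / sqrt(n)
sqrt(460) ≈ 21.447611
SE = 25.41 / 21.447611 ≈ 1.184747

1.1847


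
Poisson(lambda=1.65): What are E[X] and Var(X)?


E[X] = Var(X) = lambda = 1.65

1.65, 1.65


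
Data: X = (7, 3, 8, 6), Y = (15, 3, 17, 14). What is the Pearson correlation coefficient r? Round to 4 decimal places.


r = sum((xi-xbar)(yi-ybar)) / sqrt(sum((xi-xbar)^2) * sum((yi-ybar)^2))
n = 4, xbar = 24/4 = 6, ybar = 49/4 = 12.25
Sxy = sum((xi-xbar)(yi-ybar)) = 40
Sxx = sum((xi-xbar)^2) = 14
Syy = sum((yi-ybar)^2) = 118.75
sqrt(Sxx*Syy) ≈ 40.773766
r = Sxy / sqrt(Sxx*Syy) = 40 / 40.773766 ≈ 0.981023

0.9810


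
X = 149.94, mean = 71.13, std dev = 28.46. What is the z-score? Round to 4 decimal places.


z = (X - mu) / sigma
X - mu = 149.94 - 71.13 = 78.81
z = 78.81 / 28.46 = 7881/2846 ≈ 2.769150

2.7691


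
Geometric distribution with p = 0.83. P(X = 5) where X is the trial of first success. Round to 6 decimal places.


P = (1-p)^(k-1) * p
(1-p)^(k-1) = 0.17^4 = 0.00083521
P = 0.00083521 * 0.83 = 0.0006932243

0.000693


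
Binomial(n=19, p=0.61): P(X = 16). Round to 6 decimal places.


P = C(n,k) * p^k * (1-p)^(n-k)
C(19,16) = 969
p^k = 0.61^16 ≈ 0.0003675169
(1-p)^(n-k) = 0.39^3 = 0.059319
P = 969 * 0.0003675169 * 0.059319 ≈ 0.021125

0.021125


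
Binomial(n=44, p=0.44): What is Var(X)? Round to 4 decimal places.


Var = n*p*(1-p) = 44 * 0.44 * 0.56 = 10.8416

10.8416


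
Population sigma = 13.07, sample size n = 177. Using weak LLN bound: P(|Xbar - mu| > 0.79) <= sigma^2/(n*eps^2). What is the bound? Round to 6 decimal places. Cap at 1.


bound = min(1, sigma^2/(n*eps^2))
sigma^2 = 13.07^2 = 170.8249
n*eps^2 = 177 * 0.79^2 = 177 * 0.6241 = 110.4657
sigma^2/(n*eps^2) = 170.8249 / 110.4657 ≈ 1.54640671
this exceeds 1, so the bound is capped at 1

1.000000


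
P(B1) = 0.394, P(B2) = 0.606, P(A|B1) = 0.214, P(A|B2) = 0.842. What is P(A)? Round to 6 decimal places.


P(A) = P(A|B1)*P(B1) + P(A|B2)*P(B2)
P(A|B1)*P(B1) = 0.214 * 0.394 = 0.084316
P(A|B2)*P(B2) = 0.842 * 0.606 = 0.510252
P(A) = 0.084316 + 0.510252 = 0.594568

0.594568


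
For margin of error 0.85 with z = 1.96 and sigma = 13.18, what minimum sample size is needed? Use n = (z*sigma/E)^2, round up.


z*sigma/E = 1.96 * 13.18 / 0.85 = 64582/2125 ≈ 30.391529
(z*sigma/E)^2 ≈ 923.645060
round up: n = 924

924


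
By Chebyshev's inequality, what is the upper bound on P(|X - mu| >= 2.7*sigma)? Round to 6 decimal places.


P <= 1/k^2
k^2 = 2.7^2 = 7.29
1/k^2 = 1 / 7.29 = 100/729 ≈ 0.13717421

0.137174


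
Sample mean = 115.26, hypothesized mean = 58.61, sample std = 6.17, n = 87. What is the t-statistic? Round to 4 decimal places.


t = (xbar - mu0) / (s/sqrt(n))
xbar - mu0 = 115.26 - 58.61 = 56.65
sqrt(87) ≈ 9.32737905
s/sqrt(n) = 6.17 / 9.32737905 ≈ 0.66149343
t = 56.65 / 0.66149343 ≈ 85.639550

85.6395


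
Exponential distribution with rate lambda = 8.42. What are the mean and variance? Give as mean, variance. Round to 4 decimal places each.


mean = 1/lam, var = 1/lam^2
mean = 1 / 8.42 = 50/421 ≈ 0.118765
lam^2 = 8.42^2 = 70.8964
var = 1 / 70.8964 ≈ 0.014105

0.1188, 0.0141


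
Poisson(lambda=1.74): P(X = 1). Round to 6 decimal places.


P = e^(-lam) * lam^k / k!
e^(-1.74) ≈ 0.1755204
lam^k = 1.74^1 = 1.74
k! = 1! = 1
P = 0.1755204 * 1.74 / 1 ≈ 0.305405

0.305405


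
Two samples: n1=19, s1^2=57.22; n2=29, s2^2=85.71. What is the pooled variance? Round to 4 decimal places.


sp^2 = ((n1-1)*s1^2 + (n2-1)*s2^2)/(n1+n2-2)
(n1-1)*s1^2 = 18 * 57.22 = 1029.96
(n2-1)*s2^2 = 28 * 85.71 = 2399.88
numerator = 1029.96 + 2399.88 = 3429.84
n1+n2-2 = 46
sp^2 = 3429.84 / 46 = 42873/575 ≈ 74.561739

74.5617


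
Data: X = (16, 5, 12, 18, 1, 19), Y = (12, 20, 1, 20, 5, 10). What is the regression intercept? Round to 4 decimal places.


a = ybar - b*xbar, where b = sum((xi-xbar)(yi-ybar)) / sum((xi-xbar)^2)
n = 6, xbar = 71/6 ≈ 11.833333, ybar = 68/6 = 34/3 ≈ 11.333333
Sxy = sum((xi-xbar)(yi-ybar)) = 163/3 ≈ 54.333333
Sxx = sum((xi-xbar)^2) = 1625/6 ≈ 270.833333
b = Sxy / Sxx = 326/1625 ≈ 0.200615
a = 11.333333 - 0.200615 * 11.833333 = 14559/1625 ≈ 8.959385

8.9594


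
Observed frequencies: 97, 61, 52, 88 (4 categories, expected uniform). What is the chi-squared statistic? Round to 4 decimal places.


chi2 = sum((O-E)^2/E), E = total/4
total = 298, E = 298/4 = 74.5
(97 - 74.5)^2 / 74.5 = 506.25 / 74.5 = 2025/298 ≈ 6.795302
(61 - 74.5)^2 / 74.5 = 182.25 / 74.5 = 729/298 ≈ 2.446309
(52 - 74.5)^2 / 74.5 = 506.25 / 74.5 = 2025/298 ≈ 6.795302
(88 - 74.5)^2 / 74.5 = 182.25 / 74.5 = 729/298 ≈ 2.446309
chi2 = 2754/149 ≈ 18.483221

18.4832


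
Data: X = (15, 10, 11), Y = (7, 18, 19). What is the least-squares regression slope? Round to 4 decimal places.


b = sum((xi-xbar)(yi-ybar)) / sum((xi-xbar)^2)
n = 3, xbar = 36/3 = 12, ybar = 44/3 ≈ 14.666667
Sxy = sum((xi-xbar)(yi-ybar)) = -34
Sxx = sum((xi-xbar)^2) = 14
b = Sxy / Sxx = -17/7 ≈ -2.428571

-2.4286


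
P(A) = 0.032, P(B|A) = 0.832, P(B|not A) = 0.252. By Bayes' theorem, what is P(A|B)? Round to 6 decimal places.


P(A|B) = P(B|A)*P(A) / P(B), P(B) = P(B|A)*P(A) + P(B|not A)*P(not A)
P(B|A)*P(A) = 0.832 * 0.032 = 0.026624
P(B|not A)*P(not A) = 0.252 * 0.968 = 0.243936
P(B) = 0.026624 + 0.243936 = 0.27056
P(A|B) = 0.026624 / 0.27056 = 832/8455 ≈ 0.09840331

0.098403


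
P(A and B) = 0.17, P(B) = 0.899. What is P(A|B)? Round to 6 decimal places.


P(A|B) = P(A and B) / P(B) = 0.17 / 0.899 = 170/899 ≈ 0.18909900

0.189099


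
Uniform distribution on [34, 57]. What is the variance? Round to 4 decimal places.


Var = (b-a)^2 / 12
(b-a)^2 = (57 - 34)^2 = 529
Var = 529/12 ≈ 44.083333

44.0833


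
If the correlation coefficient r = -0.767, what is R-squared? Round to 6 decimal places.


R^2 = r^2 = (-0.767)^2 = 0.588289

0.588289


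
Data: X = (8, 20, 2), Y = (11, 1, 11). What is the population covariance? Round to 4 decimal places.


Cov = (1/n)*sum((xi-xbar)(yi-ybar))
n = 3, xbar = 30/3 = 10, ybar = 23/3 ≈ 7.666667
sum((xi-xbar)(yi-ybar)) = -100
Cov = -100 / 3 = -100/3 ≈ -33.333333

-33.3333


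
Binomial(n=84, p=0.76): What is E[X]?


E[X] = n*p = 84 * 0.76 = 63.84

63.84


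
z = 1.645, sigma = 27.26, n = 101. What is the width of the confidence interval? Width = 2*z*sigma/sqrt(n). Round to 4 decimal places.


width = 2*z*sigma/sqrt(n)
2*z*sigma = 2 * 1.645 * 27.26 = 89.6854
sqrt(101) ≈ 10.049876
width = 89.6854 / 10.049876 ≈ 8.924031

8.9240


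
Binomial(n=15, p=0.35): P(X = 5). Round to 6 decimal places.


P = C(n,k) * p^k * (1-p)^(n-k)
C(15,5) = 3003
p^k = 0.35^5 ≈ 0.005252188
(1-p)^(n-k) = 0.65^10 ≈ 0.01346274
P = 3003 * 0.005252188 * 0.01346274 ≈ 0.212339

0.212339


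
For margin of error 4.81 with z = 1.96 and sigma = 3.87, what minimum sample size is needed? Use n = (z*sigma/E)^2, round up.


z*sigma/E = 1.96 * 3.87 / 4.81 ≈ 1.576965
(z*sigma/E)^2 ≈ 2.486818
round up: n = 3

3


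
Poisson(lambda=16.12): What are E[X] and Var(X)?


E[X] = Var(X) = lambda = 16.12

16.12, 16.12


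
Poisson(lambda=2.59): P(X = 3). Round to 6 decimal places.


P = e^(-lam) * lam^k / k!
e^(-2.59) ≈ 0.07502004
lam^k = 2.59^3 = 17.373979
k! = 3! = 6
P = 0.07502004 * 17.373979 / 6 ≈ 0.217233

0.217233


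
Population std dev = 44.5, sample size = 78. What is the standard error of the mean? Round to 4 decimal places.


SE = sigma / sqrt(n)
sqrt(78) ≈ 8.831761
SE = 44.5 / 8.831761 ≈ 5.038633

5.0386


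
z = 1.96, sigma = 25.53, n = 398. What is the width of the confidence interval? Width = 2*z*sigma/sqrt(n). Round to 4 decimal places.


width = 2*z*sigma/sqrt(n)
2*z*sigma = 2 * 1.96 * 25.53 = 100.0776
sqrt(398) ≈ 19.949937
width = 100.0776 / 19.949937 ≈ 5.016437

5.0164


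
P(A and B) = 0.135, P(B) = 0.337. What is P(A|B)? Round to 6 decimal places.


P(A|B) = P(A and B) / P(B) = 0.135 / 0.337 = 135/337 ≈ 0.40059347

0.400593


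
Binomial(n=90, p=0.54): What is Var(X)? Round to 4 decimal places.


Var = n*p*(1-p) = 90 * 0.54 * 0.46 = 22.356

22.3560


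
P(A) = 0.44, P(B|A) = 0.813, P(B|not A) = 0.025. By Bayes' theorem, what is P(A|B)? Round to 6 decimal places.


P(A|B) = P(B|A)*P(A) / P(B), P(B) = P(B|A)*P(A) + P(B|not A)*P(not A)
P(B|A)*P(A) = 0.813 * 0.44 = 0.35772
P(B|not A)*P(not A) = 0.025 * 0.56 = 0.014
P(B) = 0.35772 + 0.014 = 0.37172
P(A|B) = 0.35772 / 0.37172 = 8943/9293 ≈ 0.96233724

0.962337


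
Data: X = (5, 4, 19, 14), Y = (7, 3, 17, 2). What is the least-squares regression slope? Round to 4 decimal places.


b = sum((xi-xbar)(yi-ybar)) / sum((xi-xbar)^2)
n = 4, xbar = 42/4 = 10.5, ybar = 29/4 = 7.25
Sxy = sum((xi-xbar)(yi-ybar)) = 93.5
Sxx = sum((xi-xbar)^2) = 157
b = Sxy / Sxx = 187/314 ≈ 0.595541

0.5955


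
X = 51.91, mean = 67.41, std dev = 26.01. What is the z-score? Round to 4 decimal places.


z = (X - mu) / sigma
X - mu = 51.91 - 67.41 = -15.5
z = -15.5 / 26.01 = -1550/2601 ≈ -0.595925

-0.5959


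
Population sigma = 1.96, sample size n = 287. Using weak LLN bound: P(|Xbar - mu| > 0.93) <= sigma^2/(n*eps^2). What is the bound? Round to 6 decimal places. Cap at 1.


bound = min(1, sigma^2/(n*eps^2))
sigma^2 = 1.96^2 = 3.8416
n*eps^2 = 287 * 0.93^2 = 287 * 0.8649 = 248.2263
sigma^2/(n*eps^2) = 3.8416 / 248.2263 ≈ 0.01547620

0.015476


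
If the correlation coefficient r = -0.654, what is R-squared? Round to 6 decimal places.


R^2 = r^2 = (-0.654)^2 = 0.427716

0.427716


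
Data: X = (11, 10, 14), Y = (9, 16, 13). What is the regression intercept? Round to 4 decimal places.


a = ybar - b*xbar, where b = sum((xi-xbar)(yi-ybar)) / sum((xi-xbar)^2)
n = 3, xbar = 35/3 ≈ 11.666667, ybar = 38/3 ≈ 12.666667
Sxy = sum((xi-xbar)(yi-ybar)) = -7/3 ≈ -2.333333
Sxx = sum((xi-xbar)^2) = 26/3 ≈ 8.666667
b = Sxy / Sxx = -7/26 ≈ -0.269231
a = 12.666667 - (-0.269231) * 11.666667 = 411/26 ≈ 15.807692

15.8077


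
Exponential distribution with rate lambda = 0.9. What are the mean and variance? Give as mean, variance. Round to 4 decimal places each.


mean = 1/lam, var = 1/lam^2
mean = 1 / 0.9 = 10/9 ≈ 1.111111
lam^2 = 0.9^2 = 0.81
var = 1 / 0.81 = 100/81 ≈ 1.234568

1.1111, 1.2346


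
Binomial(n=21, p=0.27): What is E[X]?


E[X] = n*p = 21 * 0.27 = 5.67

5.67


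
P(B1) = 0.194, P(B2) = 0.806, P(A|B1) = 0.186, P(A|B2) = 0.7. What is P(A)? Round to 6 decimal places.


P(A) = P(A|B1)*P(B1) + P(A|B2)*P(B2)
P(A|B1)*P(B1) = 0.186 * 0.194 = 0.036084
P(A|B2)*P(B2) = 0.7 * 0.806 = 0.5642
P(A) = 0.036084 + 0.5642 = 0.600284

0.600284


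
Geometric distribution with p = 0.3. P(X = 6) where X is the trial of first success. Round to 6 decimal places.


P = (1-p)^(k-1) * p
(1-p)^(k-1) = 0.7^5 = 0.16807
P = 0.16807 * 0.3 = 0.050421

0.050421


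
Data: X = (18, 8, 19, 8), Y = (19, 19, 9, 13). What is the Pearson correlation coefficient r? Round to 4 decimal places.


r = sum((xi-xbar)(yi-ybar)) / sqrt(sum((xi-xbar)^2) * sum((yi-ybar)^2))
n = 4, xbar = 53/4 = 13.25, ybar = 60/4 = 15
Sxy = sum((xi-xbar)(yi-ybar)) = -26
Sxx = sum((xi-xbar)^2) = 110.75
Syy = sum((yi-ybar)^2) = 72
sqrt(Sxx*Syy) ≈ 89.297256
r = Sxy / sqrt(Sxx*Syy) = -26 / 89.297256 ≈ -0.291162

-0.2912


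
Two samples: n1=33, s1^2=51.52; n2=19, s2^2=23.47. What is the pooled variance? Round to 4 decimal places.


sp^2 = ((n1-1)*s1^2 + (n2-1)*s2^2)/(n1+n2-2)
(n1-1)*s1^2 = 32 * 51.52 = 1648.64
(n2-1)*s2^2 = 18 * 23.47 = 422.46
numerator = 1648.64 + 422.46 = 2071.1
n1+n2-2 = 50
sp^2 = 2071.1 / 50 = 41.422

41.4220


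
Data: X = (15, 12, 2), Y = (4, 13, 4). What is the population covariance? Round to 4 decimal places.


Cov = (1/n)*sum((xi-xbar)(yi-ybar))
n = 3, xbar = 29/3 ≈ 9.666667, ybar = 21/3 = 7
sum((xi-xbar)(yi-ybar)) = 21
Cov = 21 / 3 = 7

7.0000


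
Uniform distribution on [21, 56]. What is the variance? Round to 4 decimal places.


Var = (b-a)^2 / 12
(b-a)^2 = (56 - 21)^2 = 1225
Var = 1225/12 ≈ 102.083333

102.0833


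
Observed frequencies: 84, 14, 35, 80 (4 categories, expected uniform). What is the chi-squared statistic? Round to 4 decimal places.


chi2 = sum((O-E)^2/E), E = total/4
total = 213, E = 213/4 = 53.25
(84 - 53.25)^2 / 53.25 = 945.5625 / 53.25 = 5043/284 ≈ 17.757042
(14 - 53.25)^2 / 53.25 = 1540.5625 / 53.25 = 24649/852 ≈ 28.930751
(35 - 53.25)^2 / 53.25 = 333.0625 / 53.25 = 5329/852 ≈ 6.254695
(80 - 53.25)^2 / 53.25 = 715.5625 / 53.25 = 11449/852 ≈ 13.437793
chi2 = 4713/71 ≈ 66.380282

66.3803


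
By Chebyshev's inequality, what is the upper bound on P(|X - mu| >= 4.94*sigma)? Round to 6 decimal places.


P <= 1/k^2
k^2 = 4.94^2 = 24.4036
1/k^2 = 1 / 24.4036 ≈ 0.04097756

0.040978


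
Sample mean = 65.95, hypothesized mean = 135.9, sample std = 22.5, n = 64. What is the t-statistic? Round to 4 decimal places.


t = (xbar - mu0) / (s/sqrt(n))
xbar - mu0 = 65.95 - 135.9 = -69.95
sqrt(64) = 8
s/sqrt(n) = 22.5 / 8 = 2.8125
t = -69.95 / 2.8125 = -5596/225 ≈ -24.871111

-24.8711


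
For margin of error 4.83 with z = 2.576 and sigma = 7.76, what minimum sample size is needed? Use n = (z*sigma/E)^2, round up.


z*sigma/E = 2.576 * 7.76 / 4.83 = 1552/375 ≈ 4.138667
(z*sigma/E)^2 ≈ 17.128562
round up: n = 18

18


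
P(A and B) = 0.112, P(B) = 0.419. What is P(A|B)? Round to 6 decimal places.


P(A|B) = P(A and B) / P(B) = 0.112 / 0.419 = 112/419 ≈ 0.26730310

0.267303


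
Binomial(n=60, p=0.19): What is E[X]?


E[X] = n*p = 60 * 0.19 = 11.4

11.4


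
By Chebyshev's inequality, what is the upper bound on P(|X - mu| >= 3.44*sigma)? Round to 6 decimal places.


P <= 1/k^2
k^2 = 3.44^2 = 11.8336
1/k^2 = 1 / 11.8336 = 625/7396 ≈ 0.08450514

0.084505


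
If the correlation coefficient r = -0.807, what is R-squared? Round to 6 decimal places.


R^2 = r^2 = (-0.807)^2 = 0.651249

0.651249


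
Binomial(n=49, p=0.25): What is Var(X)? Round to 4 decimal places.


Var = n*p*(1-p) = 49 * 0.25 * 0.75 = 9.1875

9.1875


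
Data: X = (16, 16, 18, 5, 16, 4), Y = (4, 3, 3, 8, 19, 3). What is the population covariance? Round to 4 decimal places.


Cov = (1/n)*sum((xi-xbar)(yi-ybar))
n = 6, xbar = 75/6 = 12.5, ybar = 40/6 = 20/3 ≈ 6.666667
sum((xi-xbar)(yi-ybar)) = 22
Cov = 22 / 6 = 11/3 ≈ 3.666667

3.6667


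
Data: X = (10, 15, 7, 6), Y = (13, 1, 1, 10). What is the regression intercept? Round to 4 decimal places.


a = ybar - b*xbar, where b = sum((xi-xbar)(yi-ybar)) / sum((xi-xbar)^2)
n = 4, xbar = 38/4 = 9.5, ybar = 25/4 = 6.25
Sxy = sum((xi-xbar)(yi-ybar)) = -25.5
Sxx = sum((xi-xbar)^2) = 49
b = Sxy / Sxx = -51/98 ≈ -0.520408
a = 6.25 - (-0.520408) * 9.5 = 1097/98 ≈ 11.193878

11.1939


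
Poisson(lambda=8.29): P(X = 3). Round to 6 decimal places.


P = e^(-lam) * lam^k / k!
e^(-8.29) ≈ 0.0002510145
lam^k = 8.29^3 = 569.722789
k! = 3! = 6
P = 0.0002510145 * 569.722789 / 6 ≈ 0.023835

0.023835


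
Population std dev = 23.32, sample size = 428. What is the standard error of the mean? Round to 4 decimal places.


SE = sigma / sqrt(n)
sqrt(428) ≈ 20.688161
SE = 23.32 / 20.688161 ≈ 1.127215

1.1272


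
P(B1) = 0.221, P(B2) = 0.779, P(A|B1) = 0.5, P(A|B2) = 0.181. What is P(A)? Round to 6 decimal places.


P(A) = P(A|B1)*P(B1) + P(A|B2)*P(B2)
P(A|B1)*P(B1) = 0.5 * 0.221 = 0.1105
P(A|B2)*P(B2) = 0.181 * 0.779 = 0.140999
P(A) = 0.1105 + 0.140999 = 0.251499

0.251499


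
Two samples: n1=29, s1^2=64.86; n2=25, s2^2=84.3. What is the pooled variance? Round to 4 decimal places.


sp^2 = ((n1-1)*s1^2 + (n2-1)*s2^2)/(n1+n2-2)
(n1-1)*s1^2 = 28 * 64.86 = 1816.08
(n2-1)*s2^2 = 24 * 84.3 = 2023.2
numerator = 1816.08 + 2023.2 = 3839.28
n1+n2-2 = 52
sp^2 = 3839.28 / 52 = 47991/650 ≈ 73.832308

73.8323


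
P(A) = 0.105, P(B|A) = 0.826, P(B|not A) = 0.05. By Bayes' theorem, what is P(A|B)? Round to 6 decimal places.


P(A|B) = P(B|A)*P(A) / P(B), P(B) = P(B|A)*P(A) + P(B|not A)*P(not A)
P(B|A)*P(A) = 0.826 * 0.105 = 0.08673
P(B|not A)*P(not A) = 0.05 * 0.895 = 0.04475
P(B) = 0.08673 + 0.04475 = 0.13148
P(A|B) = 0.08673 / 0.13148 ≈ 0.65964405

0.659644


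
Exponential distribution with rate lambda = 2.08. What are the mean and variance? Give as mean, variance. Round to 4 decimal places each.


mean = 1/lam, var = 1/lam^2
mean = 1 / 2.08 = 25/52 ≈ 0.480769
lam^2 = 2.08^2 = 4.3264
var = 1 / 4.3264 = 625/2704 ≈ 0.231139

0.4808, 0.2311


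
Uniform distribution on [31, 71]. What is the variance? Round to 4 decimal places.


Var = (b-a)^2 / 12
(b-a)^2 = (71 - 31)^2 = 1600
Var = 1600/12 ≈ 133.333333

133.3333


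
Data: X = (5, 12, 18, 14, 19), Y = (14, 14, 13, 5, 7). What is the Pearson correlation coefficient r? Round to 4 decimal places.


r = sum((xi-xbar)(yi-ybar)) / sqrt(sum((xi-xbar)^2) * sum((yi-ybar)^2))
n = 5, xbar = 68/5 = 13.6, ybar = 53/5 = 10.6
Sxy = sum((xi-xbar)(yi-ybar)) = -45.8
Sxx = sum((xi-xbar)^2) = 125.2
Syy = sum((yi-ybar)^2) = 73.2
sqrt(Sxx*Syy) ≈ 95.732126
r = Sxy / sqrt(Sxx*Syy) = -45.8 / 95.732126 ≈ -0.478418

-0.4784


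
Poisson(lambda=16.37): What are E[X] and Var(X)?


E[X] = Var(X) = lambda = 16.37

16.37, 16.37


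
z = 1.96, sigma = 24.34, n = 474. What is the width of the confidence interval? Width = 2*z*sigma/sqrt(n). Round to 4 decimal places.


width = 2*z*sigma/sqrt(n)
2*z*sigma = 2 * 1.96 * 24.34 = 95.4128
sqrt(474) ≈ 21.771541
width = 95.4128 / 21.771541 ≈ 4.382455

4.3825


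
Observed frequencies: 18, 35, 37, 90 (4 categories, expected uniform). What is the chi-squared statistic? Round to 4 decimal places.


chi2 = sum((O-E)^2/E), E = total/4
total = 180, E = 180/4 = 45
(18 - 45)^2 / 45 = 729 / 45 = 16.2
(35 - 45)^2 / 45 = 100 / 45 = 20/9 ≈ 2.222222
(37 - 45)^2 / 45 = 64 / 45 = 64/45 ≈ 1.422222
(90 - 45)^2 / 45 = 2025 / 45 = 45
chi2 = 2918/45 ≈ 64.844444

64.8444


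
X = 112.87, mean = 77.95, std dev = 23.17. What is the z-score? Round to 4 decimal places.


z = (X - mu) / sigma
X - mu = 112.87 - 77.95 = 34.92
z = 34.92 / 23.17 = 3492/2317 ≈ 1.507121

1.5071


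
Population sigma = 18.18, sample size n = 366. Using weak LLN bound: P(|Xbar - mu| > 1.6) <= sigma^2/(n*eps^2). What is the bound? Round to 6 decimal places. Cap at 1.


bound = min(1, sigma^2/(n*eps^2))
sigma^2 = 18.18^2 = 330.5124
n*eps^2 = 366 * 1.6^2 = 366 * 2.56 = 936.96
sigma^2/(n*eps^2) = 330.5124 / 936.96 ≈ 0.35274974

0.352750


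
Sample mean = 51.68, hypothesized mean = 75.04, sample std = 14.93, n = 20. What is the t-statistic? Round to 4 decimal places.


t = (xbar - mu0) / (s/sqrt(n))
xbar - mu0 = 51.68 - 75.04 = -23.36
sqrt(20) ≈ 4.47213595
s/sqrt(n) = 14.93 / 4.47213595 ≈ 3.33844949
t = -23.36 / 3.33844949 ≈ -6.997260

-6.9973


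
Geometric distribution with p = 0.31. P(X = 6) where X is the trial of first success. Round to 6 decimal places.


P = (1-p)^(k-1) * p
(1-p)^(k-1) = 0.69^5 ≈ 0.1564031
P = 0.1564031 * 0.31 ≈ 0.04848497

0.048485


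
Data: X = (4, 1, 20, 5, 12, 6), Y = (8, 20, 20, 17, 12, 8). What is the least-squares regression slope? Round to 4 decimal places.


b = sum((xi-xbar)(yi-ybar)) / sum((xi-xbar)^2)
n = 6, xbar = 48/6 = 8, ybar = 85/6 ≈ 14.166667
Sxy = sum((xi-xbar)(yi-ybar)) = 49
Sxx = sum((xi-xbar)^2) = 238
b = Sxy / Sxx = 7/34 ≈ 0.205882

0.2059


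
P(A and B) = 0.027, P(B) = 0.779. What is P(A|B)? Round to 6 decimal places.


P(A|B) = P(A and B) / P(B) = 0.027 / 0.779 = 27/779 ≈ 0.03465982

0.034660


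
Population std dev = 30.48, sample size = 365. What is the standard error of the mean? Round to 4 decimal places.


SE = sigma / sqrt(n)
sqrt(365) ≈ 19.104973
SE = 30.48 / 19.104973 ≈ 1.595396

1.5954


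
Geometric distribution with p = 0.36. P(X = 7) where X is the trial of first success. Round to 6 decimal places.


P = (1-p)^(k-1) * p
(1-p)^(k-1) = 0.64^6 ≈ 0.06871948
P = 0.06871948 * 0.36 ≈ 0.02473901

0.024739


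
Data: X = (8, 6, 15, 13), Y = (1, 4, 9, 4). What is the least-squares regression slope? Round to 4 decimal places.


b = sum((xi-xbar)(yi-ybar)) / sum((xi-xbar)^2)
n = 4, xbar = 42/4 = 10.5, ybar = 18/4 = 4.5
Sxy = sum((xi-xbar)(yi-ybar)) = 30
Sxx = sum((xi-xbar)^2) = 53
b = Sxy / Sxx = 30/53 ≈ 0.566038

0.5660


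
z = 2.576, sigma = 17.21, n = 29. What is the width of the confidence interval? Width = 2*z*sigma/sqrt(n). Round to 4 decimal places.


width = 2*z*sigma/sqrt(n)
2*z*sigma = 2 * 2.576 * 17.21 = 88.66592
sqrt(29) ≈ 5.385165
width = 88.66592 / 5.385165 ≈ 16.464848

16.4648


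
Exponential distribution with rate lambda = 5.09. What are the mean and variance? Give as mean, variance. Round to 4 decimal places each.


mean = 1/lam, var = 1/lam^2
mean = 1 / 5.09 = 100/509 ≈ 0.196464
lam^2 = 5.09^2 = 25.9081
var = 1 / 25.9081 ≈ 0.038598

0.1965, 0.0386
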